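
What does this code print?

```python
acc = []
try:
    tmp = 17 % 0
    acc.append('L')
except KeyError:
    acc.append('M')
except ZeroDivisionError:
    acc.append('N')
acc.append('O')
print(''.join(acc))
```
NO

ZeroDivisionError is caught by its specific handler, not KeyError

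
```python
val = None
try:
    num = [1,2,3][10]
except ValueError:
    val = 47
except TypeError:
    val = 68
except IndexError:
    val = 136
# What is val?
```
136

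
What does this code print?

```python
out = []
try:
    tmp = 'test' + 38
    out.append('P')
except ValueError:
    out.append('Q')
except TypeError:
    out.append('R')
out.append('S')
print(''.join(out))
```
RS

TypeError is caught by its specific handler, not ValueError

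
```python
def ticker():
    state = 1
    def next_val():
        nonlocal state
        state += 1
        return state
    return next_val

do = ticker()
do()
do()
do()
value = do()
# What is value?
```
5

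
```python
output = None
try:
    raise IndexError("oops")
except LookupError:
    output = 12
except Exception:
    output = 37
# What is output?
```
12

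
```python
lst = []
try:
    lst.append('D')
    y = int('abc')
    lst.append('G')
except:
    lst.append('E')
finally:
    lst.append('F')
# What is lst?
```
['D', 'E', 'F']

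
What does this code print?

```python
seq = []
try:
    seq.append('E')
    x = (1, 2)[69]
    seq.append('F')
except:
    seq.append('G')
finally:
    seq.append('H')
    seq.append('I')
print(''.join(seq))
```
EGHI

Code before exception runs, then except, then all of finally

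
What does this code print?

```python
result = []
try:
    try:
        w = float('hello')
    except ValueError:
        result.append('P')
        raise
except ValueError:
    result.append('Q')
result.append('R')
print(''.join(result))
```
PQR

raise without argument re-raises current exception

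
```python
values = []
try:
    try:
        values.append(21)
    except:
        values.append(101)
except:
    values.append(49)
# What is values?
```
[21]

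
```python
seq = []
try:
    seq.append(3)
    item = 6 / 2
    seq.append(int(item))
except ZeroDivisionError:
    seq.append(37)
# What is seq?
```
[3, 3]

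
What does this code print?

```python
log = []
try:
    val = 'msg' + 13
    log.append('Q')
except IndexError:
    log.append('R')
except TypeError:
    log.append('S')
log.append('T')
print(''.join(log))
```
ST

TypeError is caught by its specific handler, not IndexError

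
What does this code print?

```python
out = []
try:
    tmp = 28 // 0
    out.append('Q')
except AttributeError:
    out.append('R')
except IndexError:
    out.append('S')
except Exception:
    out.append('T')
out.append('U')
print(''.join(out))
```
TU

ZeroDivisionError not specifically caught, falls to Exception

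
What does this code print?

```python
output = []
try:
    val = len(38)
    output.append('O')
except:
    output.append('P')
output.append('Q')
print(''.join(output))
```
PQ

Exception raised in try, caught by bare except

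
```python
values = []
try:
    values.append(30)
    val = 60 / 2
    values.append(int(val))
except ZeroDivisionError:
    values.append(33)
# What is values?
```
[30, 30]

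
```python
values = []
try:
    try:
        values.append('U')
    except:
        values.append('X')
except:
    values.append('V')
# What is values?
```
['U']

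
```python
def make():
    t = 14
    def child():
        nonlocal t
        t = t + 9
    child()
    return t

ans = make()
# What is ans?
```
23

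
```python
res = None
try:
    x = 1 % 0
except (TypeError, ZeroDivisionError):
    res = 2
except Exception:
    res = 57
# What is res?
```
2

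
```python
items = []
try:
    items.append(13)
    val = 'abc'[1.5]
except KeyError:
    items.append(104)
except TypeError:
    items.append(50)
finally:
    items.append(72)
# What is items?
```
[13, 50, 72]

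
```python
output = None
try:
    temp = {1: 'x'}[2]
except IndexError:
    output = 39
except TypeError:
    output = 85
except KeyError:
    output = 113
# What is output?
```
113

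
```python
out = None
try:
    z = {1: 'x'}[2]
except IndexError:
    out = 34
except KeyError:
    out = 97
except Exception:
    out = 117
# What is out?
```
97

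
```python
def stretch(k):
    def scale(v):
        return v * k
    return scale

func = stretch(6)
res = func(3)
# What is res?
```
18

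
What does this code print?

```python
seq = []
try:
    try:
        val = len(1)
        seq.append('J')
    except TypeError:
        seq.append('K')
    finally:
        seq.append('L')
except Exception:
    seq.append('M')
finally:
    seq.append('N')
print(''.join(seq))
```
KLN

Both finally blocks run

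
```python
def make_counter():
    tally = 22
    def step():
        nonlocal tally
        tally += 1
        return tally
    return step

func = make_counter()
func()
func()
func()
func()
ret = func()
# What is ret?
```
27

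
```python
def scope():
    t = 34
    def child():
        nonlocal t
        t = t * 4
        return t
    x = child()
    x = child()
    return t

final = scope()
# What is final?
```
544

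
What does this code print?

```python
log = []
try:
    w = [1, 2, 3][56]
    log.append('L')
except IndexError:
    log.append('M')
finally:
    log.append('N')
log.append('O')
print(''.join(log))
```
MNO

finally always runs, even after exception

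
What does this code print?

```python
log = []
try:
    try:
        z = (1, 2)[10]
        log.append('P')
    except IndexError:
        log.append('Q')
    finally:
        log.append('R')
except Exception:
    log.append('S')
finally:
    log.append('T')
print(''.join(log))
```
QRT

Both finally blocks run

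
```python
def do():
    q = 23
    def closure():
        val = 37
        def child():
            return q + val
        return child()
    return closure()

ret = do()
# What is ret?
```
60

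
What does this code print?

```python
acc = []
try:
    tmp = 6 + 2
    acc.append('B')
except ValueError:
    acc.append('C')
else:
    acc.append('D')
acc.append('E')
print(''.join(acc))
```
BDE

else block runs when no exception occurs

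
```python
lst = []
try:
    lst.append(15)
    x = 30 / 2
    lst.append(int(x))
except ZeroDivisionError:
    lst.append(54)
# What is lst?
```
[15, 15]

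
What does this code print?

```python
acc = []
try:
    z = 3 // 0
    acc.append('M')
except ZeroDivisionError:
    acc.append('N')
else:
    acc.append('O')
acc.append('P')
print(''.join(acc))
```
NP

else block skipped when exception is caught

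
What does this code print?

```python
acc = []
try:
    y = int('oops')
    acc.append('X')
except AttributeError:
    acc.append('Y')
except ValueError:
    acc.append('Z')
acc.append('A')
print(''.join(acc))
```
ZA

ValueError is caught by its specific handler, not AttributeError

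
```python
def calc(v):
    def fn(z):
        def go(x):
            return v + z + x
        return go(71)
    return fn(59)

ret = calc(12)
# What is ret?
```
142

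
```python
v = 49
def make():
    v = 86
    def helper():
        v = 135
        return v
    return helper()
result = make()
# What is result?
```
135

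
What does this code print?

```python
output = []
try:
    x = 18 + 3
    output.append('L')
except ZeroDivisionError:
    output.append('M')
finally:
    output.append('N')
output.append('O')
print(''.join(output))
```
LNO

finally runs after normal execution too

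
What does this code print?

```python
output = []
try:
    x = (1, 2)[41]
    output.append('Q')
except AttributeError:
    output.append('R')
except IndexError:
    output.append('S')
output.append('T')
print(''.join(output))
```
ST

IndexError is caught by its specific handler, not AttributeError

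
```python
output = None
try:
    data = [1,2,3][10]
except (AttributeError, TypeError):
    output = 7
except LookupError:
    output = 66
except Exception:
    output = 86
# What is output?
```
66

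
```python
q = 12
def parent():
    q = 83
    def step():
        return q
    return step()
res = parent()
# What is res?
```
83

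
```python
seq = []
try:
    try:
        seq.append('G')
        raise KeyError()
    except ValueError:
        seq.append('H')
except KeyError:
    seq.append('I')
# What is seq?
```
['G', 'I']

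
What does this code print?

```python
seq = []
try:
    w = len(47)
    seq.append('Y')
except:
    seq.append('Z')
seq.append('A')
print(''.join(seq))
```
ZA

Exception raised in try, caught by bare except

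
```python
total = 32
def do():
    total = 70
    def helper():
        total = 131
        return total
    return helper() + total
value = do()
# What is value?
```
201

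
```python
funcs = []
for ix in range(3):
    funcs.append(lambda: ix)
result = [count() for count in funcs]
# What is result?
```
[2, 2, 2]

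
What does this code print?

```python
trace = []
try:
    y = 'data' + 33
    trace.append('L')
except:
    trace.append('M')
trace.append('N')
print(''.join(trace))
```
MN

Exception raised in try, caught by bare except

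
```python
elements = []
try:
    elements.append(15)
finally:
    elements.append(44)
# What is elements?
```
[15, 44]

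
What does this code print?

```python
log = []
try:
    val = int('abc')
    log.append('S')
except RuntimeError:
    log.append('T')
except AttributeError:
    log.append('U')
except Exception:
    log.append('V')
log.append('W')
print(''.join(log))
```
VW

ValueError not specifically caught, falls to Exception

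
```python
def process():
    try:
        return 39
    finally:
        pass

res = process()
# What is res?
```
39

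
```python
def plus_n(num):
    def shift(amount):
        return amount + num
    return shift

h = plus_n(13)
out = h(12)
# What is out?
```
25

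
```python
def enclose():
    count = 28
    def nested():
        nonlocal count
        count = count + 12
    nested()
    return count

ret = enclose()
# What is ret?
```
40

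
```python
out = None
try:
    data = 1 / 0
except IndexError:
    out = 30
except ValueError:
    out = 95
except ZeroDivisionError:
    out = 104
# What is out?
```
104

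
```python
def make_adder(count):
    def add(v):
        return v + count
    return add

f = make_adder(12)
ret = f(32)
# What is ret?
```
44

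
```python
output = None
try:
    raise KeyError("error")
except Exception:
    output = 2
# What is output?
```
2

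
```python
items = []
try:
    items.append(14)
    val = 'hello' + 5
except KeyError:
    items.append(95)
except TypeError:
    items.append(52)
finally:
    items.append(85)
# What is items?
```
[14, 52, 85]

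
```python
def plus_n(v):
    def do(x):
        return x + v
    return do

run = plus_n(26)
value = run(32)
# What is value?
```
58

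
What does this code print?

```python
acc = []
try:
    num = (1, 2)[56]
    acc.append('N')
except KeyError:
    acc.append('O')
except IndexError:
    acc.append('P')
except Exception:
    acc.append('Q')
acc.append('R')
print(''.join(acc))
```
PR

IndexError matches before generic Exception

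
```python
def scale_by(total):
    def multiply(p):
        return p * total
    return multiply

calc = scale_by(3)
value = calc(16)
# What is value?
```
48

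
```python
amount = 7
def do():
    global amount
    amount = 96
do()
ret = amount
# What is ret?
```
96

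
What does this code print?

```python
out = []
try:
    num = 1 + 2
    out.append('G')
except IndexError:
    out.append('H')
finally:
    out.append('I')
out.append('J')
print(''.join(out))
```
GIJ

finally runs after normal execution too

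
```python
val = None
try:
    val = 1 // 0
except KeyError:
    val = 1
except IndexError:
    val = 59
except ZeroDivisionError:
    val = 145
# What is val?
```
145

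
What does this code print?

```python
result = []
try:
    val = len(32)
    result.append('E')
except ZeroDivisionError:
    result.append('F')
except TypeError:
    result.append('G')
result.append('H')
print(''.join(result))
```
GH

TypeError is caught by its specific handler, not ZeroDivisionError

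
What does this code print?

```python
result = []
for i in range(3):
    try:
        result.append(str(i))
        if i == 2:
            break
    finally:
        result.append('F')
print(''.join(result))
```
0F1F2F

finally runs even when breaking out of loop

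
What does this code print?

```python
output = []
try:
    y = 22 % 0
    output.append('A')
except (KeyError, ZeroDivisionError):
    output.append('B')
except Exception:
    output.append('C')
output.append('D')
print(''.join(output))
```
BD

ZeroDivisionError matches tuple containing it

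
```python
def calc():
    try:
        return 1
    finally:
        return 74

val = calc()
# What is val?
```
74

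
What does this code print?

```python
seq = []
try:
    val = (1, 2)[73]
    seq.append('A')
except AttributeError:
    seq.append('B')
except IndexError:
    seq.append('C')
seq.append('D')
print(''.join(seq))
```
CD

IndexError is caught by its specific handler, not AttributeError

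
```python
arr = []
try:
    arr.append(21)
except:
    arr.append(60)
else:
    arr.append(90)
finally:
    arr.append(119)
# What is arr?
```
[21, 90, 119]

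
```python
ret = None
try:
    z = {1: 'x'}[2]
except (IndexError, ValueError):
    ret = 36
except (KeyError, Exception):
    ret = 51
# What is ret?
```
51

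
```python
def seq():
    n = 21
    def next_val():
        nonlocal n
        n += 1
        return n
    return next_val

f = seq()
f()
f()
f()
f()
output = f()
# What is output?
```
26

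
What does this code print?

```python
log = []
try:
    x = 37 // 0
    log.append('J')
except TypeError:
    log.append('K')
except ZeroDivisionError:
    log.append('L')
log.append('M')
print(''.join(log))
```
LM

ZeroDivisionError is caught by its specific handler, not TypeError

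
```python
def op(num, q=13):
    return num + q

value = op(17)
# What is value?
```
30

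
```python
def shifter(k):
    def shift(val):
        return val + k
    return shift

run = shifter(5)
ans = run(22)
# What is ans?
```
27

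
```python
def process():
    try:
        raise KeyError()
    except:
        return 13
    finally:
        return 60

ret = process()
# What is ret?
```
60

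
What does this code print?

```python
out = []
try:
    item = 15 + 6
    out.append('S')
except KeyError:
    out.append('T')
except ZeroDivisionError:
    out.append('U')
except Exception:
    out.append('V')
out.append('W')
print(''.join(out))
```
SW

No exception, try block completes normally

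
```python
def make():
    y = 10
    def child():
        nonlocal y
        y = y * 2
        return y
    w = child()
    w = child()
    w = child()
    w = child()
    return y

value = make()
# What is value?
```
160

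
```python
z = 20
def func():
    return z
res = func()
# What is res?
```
20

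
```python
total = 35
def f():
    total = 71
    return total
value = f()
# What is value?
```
71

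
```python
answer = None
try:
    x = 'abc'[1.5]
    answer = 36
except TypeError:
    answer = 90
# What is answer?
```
90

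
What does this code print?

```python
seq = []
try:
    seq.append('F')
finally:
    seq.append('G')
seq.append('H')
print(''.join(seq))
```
FGH

try/finally without except, no exception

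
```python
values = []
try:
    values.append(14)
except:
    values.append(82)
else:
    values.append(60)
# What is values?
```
[14, 60]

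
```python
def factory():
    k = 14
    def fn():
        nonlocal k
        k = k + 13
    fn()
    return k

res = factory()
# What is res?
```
27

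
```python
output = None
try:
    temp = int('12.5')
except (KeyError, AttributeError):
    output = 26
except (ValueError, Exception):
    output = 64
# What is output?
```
64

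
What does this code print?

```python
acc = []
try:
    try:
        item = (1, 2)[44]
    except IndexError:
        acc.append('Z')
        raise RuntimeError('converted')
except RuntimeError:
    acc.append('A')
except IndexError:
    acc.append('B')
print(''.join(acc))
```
ZA

New RuntimeError raised, caught by outer RuntimeError handler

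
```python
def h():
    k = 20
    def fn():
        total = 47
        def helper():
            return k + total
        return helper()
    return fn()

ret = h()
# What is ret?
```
67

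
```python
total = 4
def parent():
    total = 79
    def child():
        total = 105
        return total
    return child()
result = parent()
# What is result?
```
105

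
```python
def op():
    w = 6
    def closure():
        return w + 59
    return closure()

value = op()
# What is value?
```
65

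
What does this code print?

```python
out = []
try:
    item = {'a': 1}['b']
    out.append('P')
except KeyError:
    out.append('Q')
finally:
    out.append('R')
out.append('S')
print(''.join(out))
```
QRS

finally always runs, even after exception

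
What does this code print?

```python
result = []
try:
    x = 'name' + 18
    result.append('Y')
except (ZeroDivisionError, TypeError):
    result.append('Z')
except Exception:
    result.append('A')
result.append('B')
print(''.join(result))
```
ZB

TypeError matches tuple containing it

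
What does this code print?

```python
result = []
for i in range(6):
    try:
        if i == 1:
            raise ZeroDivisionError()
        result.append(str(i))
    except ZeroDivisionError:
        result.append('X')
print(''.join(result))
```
0X2345

Exception on i=1 caught, loop continues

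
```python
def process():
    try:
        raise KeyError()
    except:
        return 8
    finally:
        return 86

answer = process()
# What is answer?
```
86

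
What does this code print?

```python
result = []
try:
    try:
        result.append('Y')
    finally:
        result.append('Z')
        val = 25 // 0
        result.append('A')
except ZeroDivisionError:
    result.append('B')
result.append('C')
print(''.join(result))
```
YZBC

Exception in inner finally caught by outer except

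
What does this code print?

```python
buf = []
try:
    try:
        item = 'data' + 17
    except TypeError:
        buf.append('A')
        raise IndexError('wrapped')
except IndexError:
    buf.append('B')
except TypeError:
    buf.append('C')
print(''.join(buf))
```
AB

New IndexError raised, caught by outer IndexError handler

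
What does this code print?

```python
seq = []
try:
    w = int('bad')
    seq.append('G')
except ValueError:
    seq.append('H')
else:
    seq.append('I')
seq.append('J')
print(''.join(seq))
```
HJ

else block skipped when exception is caught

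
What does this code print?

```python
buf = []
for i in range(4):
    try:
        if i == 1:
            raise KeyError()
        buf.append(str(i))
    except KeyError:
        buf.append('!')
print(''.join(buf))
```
0!23

Exception on i=1 caught, loop continues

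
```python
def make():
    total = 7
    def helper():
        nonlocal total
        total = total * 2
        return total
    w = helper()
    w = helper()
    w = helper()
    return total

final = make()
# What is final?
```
56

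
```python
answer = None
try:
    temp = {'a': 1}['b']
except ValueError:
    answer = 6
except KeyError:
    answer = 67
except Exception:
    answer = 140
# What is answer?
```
67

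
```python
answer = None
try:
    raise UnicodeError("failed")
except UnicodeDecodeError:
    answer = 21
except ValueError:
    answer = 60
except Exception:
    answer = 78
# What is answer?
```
60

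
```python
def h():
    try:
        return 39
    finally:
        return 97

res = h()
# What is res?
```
97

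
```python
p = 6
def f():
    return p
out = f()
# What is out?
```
6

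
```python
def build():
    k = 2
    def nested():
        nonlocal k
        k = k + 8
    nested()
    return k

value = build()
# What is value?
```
10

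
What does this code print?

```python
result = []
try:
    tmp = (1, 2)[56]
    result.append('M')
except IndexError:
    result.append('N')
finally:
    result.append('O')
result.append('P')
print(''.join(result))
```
NOP

finally always runs, even after exception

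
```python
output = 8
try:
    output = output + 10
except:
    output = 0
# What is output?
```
18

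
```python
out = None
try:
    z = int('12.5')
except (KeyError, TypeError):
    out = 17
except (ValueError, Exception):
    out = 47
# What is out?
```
47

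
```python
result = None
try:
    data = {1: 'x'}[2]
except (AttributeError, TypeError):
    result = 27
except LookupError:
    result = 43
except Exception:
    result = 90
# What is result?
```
43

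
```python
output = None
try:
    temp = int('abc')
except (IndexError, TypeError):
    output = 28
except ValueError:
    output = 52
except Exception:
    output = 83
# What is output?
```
52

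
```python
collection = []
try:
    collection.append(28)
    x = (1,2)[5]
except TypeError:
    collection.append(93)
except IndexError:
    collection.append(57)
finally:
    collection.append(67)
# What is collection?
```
[28, 57, 67]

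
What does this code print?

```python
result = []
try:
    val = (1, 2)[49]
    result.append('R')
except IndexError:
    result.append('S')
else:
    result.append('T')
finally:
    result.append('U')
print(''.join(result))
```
SU

Exception: except runs, else skipped, finally runs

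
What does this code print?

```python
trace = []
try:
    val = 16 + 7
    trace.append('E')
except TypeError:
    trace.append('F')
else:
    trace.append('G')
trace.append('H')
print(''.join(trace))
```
EGH

else block runs when no exception occurs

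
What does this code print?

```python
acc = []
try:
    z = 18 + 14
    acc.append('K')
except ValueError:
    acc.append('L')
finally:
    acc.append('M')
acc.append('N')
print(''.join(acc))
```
KMN

finally runs after normal execution too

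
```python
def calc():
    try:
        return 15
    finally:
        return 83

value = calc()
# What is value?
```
83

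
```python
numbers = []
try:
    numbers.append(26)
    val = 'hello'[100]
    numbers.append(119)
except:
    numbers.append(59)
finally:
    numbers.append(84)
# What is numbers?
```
[26, 59, 84]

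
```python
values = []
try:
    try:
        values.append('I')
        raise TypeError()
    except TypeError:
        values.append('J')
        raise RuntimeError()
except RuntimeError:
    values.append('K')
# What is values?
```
['I', 'J', 'K']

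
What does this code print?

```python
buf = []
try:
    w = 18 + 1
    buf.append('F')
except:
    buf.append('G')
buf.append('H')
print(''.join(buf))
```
FH

No exception, try block completes normally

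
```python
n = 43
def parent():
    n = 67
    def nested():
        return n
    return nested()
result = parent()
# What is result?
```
67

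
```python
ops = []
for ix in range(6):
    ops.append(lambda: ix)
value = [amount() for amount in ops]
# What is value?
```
[5, 5, 5, 5, 5, 5]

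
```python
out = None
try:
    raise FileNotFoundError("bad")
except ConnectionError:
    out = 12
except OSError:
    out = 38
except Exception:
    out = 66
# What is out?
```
38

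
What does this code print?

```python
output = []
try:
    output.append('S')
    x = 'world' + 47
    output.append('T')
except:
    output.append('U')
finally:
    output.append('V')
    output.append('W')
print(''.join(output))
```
SUVW

Code before exception runs, then except, then all of finally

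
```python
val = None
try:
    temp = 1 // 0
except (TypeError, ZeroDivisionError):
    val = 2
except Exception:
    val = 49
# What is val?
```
2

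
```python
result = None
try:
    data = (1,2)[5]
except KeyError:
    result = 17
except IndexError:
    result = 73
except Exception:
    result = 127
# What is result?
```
73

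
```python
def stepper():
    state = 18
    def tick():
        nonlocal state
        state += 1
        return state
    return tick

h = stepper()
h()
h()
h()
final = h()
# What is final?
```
22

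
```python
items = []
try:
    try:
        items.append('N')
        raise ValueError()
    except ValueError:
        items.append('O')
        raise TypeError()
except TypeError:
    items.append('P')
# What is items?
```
['N', 'O', 'P']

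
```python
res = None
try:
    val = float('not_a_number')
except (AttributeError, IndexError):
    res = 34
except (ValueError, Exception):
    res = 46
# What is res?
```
46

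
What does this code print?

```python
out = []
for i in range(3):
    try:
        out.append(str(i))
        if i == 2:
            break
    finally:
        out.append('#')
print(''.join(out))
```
0#1#2#

finally runs even when breaking out of loop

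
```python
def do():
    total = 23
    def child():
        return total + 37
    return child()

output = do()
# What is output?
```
60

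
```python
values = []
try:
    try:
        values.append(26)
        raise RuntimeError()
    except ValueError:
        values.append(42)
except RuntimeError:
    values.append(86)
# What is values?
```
[26, 86]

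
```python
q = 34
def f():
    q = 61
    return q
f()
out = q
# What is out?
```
34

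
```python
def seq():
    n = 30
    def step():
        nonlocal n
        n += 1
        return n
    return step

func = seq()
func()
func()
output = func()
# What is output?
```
33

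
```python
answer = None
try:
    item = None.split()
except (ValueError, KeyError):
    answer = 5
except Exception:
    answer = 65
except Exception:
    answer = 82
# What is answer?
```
65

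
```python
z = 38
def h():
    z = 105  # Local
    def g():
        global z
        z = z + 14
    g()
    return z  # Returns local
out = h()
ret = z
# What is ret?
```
52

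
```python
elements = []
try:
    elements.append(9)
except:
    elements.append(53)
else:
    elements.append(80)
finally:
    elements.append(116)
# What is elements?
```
[9, 80, 116]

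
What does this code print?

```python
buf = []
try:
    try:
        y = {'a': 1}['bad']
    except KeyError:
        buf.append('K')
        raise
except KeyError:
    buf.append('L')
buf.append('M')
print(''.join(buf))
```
KLM

raise without argument re-raises current exception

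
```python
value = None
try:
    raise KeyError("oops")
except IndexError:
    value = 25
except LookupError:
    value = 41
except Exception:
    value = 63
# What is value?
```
41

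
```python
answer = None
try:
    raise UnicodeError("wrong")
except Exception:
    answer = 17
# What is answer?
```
17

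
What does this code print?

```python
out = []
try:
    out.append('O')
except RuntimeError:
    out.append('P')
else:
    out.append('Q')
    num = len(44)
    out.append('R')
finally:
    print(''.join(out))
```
OQ

Try succeeds, else appends 'Q', TypeError in else is uncaught, finally prints before exception propagates ('R' never appended)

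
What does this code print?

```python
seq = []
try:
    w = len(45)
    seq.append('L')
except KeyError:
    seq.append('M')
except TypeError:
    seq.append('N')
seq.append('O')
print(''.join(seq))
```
NO

TypeError is caught by its specific handler, not KeyError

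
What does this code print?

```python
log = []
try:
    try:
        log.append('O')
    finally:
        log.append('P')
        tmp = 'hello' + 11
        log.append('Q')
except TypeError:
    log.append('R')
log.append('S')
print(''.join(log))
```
OPRS

Exception in inner finally caught by outer except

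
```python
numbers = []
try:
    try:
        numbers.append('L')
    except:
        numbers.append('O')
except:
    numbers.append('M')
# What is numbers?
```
['L']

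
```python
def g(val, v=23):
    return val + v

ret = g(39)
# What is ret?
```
62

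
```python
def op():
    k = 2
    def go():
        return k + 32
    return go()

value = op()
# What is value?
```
34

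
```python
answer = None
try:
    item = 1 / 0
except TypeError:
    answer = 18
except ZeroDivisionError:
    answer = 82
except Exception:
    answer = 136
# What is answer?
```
82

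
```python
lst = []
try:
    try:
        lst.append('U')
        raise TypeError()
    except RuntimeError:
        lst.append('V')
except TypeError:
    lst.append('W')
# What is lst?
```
['U', 'W']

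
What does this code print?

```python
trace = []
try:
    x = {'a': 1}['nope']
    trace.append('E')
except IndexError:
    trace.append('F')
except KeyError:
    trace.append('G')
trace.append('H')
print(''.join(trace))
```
GH

KeyError is caught by its specific handler, not IndexError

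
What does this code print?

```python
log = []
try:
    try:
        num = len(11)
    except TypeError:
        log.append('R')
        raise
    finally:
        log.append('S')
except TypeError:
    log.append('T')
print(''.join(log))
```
RST

finally runs before re-raised exception propagates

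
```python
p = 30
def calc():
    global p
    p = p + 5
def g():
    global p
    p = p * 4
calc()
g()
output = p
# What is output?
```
140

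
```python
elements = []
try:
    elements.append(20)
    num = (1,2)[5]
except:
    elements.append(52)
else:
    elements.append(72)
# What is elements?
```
[20, 52]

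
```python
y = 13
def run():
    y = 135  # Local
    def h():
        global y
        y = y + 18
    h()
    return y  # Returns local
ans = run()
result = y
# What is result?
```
31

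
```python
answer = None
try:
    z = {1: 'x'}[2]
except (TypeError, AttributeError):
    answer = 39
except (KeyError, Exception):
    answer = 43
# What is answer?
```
43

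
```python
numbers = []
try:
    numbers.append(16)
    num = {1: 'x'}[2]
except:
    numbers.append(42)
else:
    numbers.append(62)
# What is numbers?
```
[16, 42]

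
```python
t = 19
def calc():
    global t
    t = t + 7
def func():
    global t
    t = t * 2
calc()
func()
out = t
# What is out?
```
52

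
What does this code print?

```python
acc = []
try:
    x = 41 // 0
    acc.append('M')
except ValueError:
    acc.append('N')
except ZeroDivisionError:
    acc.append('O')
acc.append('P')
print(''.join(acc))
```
OP

ZeroDivisionError is caught by its specific handler, not ValueError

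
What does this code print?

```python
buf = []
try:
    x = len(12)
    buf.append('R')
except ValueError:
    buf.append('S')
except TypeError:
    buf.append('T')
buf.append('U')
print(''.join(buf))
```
TU

TypeError is caught by its specific handler, not ValueError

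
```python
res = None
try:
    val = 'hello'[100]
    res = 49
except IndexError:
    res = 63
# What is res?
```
63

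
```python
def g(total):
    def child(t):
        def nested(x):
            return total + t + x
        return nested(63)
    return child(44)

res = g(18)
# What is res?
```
125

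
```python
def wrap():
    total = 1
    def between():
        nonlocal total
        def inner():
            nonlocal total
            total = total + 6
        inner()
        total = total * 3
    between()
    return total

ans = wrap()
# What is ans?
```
21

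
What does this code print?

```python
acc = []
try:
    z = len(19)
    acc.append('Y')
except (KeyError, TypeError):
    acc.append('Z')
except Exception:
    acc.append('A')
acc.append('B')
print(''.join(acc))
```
ZB

TypeError matches tuple containing it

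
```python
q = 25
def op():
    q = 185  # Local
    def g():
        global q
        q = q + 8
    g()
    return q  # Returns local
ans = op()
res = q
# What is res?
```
33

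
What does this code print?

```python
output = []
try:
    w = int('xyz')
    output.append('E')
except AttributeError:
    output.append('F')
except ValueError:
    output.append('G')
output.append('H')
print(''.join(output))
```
GH

ValueError is caught by its specific handler, not AttributeError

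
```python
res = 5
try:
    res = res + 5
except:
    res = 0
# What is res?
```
10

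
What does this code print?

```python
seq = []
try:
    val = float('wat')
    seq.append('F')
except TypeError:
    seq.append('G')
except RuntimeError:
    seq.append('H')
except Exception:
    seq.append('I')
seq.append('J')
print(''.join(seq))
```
IJ

ValueError not specifically caught, falls to Exception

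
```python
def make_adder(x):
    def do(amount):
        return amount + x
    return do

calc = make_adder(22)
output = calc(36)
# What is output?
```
58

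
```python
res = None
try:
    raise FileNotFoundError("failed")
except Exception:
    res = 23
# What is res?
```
23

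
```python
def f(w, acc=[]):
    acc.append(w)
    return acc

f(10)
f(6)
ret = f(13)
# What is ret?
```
[10, 6, 13]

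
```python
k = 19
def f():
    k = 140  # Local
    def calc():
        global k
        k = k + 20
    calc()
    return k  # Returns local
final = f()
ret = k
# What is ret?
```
39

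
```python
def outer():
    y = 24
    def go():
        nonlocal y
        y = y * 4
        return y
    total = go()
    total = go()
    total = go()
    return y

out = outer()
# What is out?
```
1536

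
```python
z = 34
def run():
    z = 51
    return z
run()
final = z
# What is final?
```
34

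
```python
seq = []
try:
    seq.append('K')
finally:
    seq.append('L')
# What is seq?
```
['K', 'L']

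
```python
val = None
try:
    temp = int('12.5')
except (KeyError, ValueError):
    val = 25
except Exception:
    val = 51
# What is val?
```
25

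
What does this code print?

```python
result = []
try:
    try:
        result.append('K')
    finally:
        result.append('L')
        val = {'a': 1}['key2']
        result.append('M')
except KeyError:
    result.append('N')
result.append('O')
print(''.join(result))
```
KLNO

Exception in inner finally caught by outer except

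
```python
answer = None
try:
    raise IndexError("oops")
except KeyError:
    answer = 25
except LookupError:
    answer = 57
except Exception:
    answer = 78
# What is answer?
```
57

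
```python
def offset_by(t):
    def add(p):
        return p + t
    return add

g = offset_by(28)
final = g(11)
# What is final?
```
39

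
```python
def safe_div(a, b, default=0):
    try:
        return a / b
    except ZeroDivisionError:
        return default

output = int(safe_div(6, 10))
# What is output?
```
0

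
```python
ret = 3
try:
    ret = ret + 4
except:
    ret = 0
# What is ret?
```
7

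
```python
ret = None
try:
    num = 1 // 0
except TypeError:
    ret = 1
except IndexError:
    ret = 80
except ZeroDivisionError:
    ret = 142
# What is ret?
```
142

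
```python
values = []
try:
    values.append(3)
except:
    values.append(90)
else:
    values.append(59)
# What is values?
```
[3, 59]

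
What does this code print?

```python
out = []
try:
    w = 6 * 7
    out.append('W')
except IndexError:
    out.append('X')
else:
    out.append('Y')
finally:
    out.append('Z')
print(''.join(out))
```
WYZ

else runs before finally when no exception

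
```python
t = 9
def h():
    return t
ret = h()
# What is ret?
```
9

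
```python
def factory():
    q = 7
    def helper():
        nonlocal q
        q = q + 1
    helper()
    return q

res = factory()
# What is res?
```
8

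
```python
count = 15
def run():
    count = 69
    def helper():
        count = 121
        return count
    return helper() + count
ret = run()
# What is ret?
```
190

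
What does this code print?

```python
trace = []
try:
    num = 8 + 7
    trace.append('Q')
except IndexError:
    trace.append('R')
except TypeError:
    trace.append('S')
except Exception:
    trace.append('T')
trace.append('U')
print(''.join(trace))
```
QU

No exception, try block completes normally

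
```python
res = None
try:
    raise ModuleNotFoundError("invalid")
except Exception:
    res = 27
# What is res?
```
27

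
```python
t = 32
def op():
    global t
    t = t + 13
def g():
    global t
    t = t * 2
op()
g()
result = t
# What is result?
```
90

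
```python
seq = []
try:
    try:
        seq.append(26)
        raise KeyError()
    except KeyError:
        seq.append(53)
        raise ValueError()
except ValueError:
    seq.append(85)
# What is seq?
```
[26, 53, 85]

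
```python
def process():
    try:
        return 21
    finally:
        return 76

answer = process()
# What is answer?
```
76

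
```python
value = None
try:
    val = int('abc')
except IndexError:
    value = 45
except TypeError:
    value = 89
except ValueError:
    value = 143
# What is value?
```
143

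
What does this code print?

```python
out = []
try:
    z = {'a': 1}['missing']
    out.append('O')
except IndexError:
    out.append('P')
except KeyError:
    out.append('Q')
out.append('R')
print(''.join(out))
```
QR

KeyError is caught by its specific handler, not IndexError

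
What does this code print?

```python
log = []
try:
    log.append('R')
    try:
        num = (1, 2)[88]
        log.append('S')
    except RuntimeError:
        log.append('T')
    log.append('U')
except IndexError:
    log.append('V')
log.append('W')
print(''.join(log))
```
RVW

Inner handler doesn't match, propagates to outer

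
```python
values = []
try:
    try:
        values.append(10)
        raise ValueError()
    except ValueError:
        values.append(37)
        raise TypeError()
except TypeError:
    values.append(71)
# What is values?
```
[10, 37, 71]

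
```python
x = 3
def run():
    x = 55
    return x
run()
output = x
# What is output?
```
3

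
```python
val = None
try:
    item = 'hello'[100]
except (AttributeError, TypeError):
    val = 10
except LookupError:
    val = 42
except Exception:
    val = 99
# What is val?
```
42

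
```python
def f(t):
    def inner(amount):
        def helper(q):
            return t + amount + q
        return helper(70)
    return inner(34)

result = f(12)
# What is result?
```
116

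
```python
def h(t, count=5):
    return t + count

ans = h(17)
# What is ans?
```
22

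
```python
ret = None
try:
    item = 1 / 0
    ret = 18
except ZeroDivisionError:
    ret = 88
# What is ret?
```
88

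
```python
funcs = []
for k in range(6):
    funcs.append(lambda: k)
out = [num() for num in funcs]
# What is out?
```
[5, 5, 5, 5, 5, 5]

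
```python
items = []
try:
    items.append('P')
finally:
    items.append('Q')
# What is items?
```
['P', 'Q']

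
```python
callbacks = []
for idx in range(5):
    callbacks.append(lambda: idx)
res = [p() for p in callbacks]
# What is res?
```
[4, 4, 4, 4, 4]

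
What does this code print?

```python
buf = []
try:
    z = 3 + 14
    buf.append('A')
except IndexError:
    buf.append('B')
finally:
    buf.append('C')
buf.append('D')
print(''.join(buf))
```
ACD

finally runs after normal execution too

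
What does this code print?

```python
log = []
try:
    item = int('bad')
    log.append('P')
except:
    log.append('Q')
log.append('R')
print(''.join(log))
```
QR

Exception raised in try, caught by bare except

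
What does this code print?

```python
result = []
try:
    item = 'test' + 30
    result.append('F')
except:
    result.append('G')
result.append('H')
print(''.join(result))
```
GH

Exception raised in try, caught by bare except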